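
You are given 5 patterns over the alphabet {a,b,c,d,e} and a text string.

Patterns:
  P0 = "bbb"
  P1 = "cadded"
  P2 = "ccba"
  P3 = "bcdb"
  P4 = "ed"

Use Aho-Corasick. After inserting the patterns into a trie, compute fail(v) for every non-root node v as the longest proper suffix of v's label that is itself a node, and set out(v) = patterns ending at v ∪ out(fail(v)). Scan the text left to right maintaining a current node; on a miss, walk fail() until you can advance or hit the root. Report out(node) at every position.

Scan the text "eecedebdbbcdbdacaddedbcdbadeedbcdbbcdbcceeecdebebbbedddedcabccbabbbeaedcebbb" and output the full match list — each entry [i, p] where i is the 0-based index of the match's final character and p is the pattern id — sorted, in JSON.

Build:
Trie (insert patterns):
  n0 'ε': b→1 c→4 e→16
  n1 'b': b→2 c→13
  n2 'bb': b→3
  n3 'bbb': ·  ←P0
  n4 'c': a→5 c→10
  n5 'ca': d→6
  n6 'cad': d→7
  n7 'cadd': e→8
  n8 'cadde': d→9
  n9 'cadded': ·  ←P1
  n10 'cc': b→11
  n11 'ccb': a→12
  n12 'ccba': ·  ←P2
  n13 'bc': d→14
  n14 'bcd': b→15
  n15 'bcdb': ·  ←P3
  n16 'e': d→17
  n17 'ed': ·  ←P4

BFS fail/out derivation:
  n1('b'): parent n0 fail=0; on 'b' 0 → fail=0;  out ∅∪∅=∅
  n4('c'): parent n0 fail=0; on 'c' 0 → fail=0;  out ∅∪∅=∅
  n16('e'): parent n0 fail=0; on 'e' 0 → fail=0;  out ∅∪∅=∅
  n2('bb'): parent n1 fail=0; on 'b' 0 → fail=1;  out ∅∪∅=∅
  n5('ca'): parent n4 fail=0; on 'a' 0 → fail=0;  out ∅∪∅=∅
  n10('cc'): parent n4 fail=0; on 'c' 0 → fail=4;  out ∅∪∅=∅
  n13('bc'): parent n1 fail=0; on 'c' 0 → fail=4;  out ∅∪∅=∅
  n17('ed'): parent n16 fail=0; on 'd' 0 → fail=0;  out {4}∪∅={4}
  n3('bbb'): parent n2 fail=1; on 'b' 1 → fail=2;  out {0}∪∅={0}
  n6('cad'): parent n5 fail=0; on 'd' 0 → fail=0;  out ∅∪∅=∅
  n11('ccb'): parent n10 fail=4; on 'b' 4→0 → fail=1;  out ∅∪∅=∅
  n14('bcd'): parent n13 fail=4; on 'd' 4→0 → fail=0;  out ∅∪∅=∅
  n7('cadd'): parent n6 fail=0; on 'd' 0 → fail=0;  out ∅∪∅=∅
  n12('ccba'): parent n11 fail=1; on 'a' 1→0 → fail=0;  out {2}∪∅={2}
  n15('bcdb'): parent n14 fail=0; on 'b' 0 → fail=1;  out {3}∪∅={3}
  n8('cadde'): parent n7 fail=0; on 'e' 0 → fail=16;  out ∅∪∅=∅
  n9('cadded'): parent n8 fail=16; on 'd' 16 → fail=17;  out {1}∪{4}={1,4}

Text stream:
pos 0 'e': at 16
pos 1 'e': at 16 (via fail)
pos 2 'c': at 4 (via fail)
pos 3 'e': at 16 (via fail)
pos 4 'd': at 17  → match P4@[3:4]
pos 5 'e': at 16 (via fail)
pos 6 'b': at 1 (via fail)
pos 7 'd': at 0 (via fail)
pos 8 'b': at 1
pos 9 'b': at 2
pos 10 'c': at 13 (via fail)
pos 11 'd': at 14
pos 12 'b': at 15  → match P3@[9:12]
pos 13 'd': at 0 (via fail)
pos 14 'a': at 0
pos 15 'c': at 4
pos 16 'a': at 5
pos 17 'd': at 6
pos 18 'd': at 7
pos 19 'e': at 8
pos 20 'd': at 9  → match P1@[15:20],P4@[19:20]
pos 21 'b': at 1 (via fail)
pos 22 'c': at 13
pos 23 'd': at 14
pos 24 'b': at 15  → match P3@[21:24]
pos 25 'a': at 0 (via fail)
pos 26 'd': at 0
pos 27 'e': at 16
pos 28 'e': at 16 (via fail)
pos 29 'd': at 17  → match P4@[28:29]
pos 30 'b': at 1 (via fail)
pos 31 'c': at 13
pos 32 'd': at 14
pos 33 'b': at 15  → match P3@[30:33]
pos 34 'b': at 2 (via fail)
pos 35 'c': at 13 (via fail)
pos 36 'd': at 14
pos 37 'b': at 15  → match P3@[34:37]
pos 38 'c': at 13 (via fail)
pos 39 'c': at 10 (via fail)
pos 40 'e': at 16 (via fail)
pos 41 'e': at 16 (via fail)
pos 42 'e': at 16 (via fail)
pos 43 'c': at 4 (via fail)
pos 44 'd': at 0 (via fail)
pos 45 'e': at 16
pos 46 'b': at 1 (via fail)
pos 47 'e': at 16 (via fail)
pos 48 'b': at 1 (via fail)
pos 49 'b': at 2
pos 50 'b': at 3  → match P0@[48:50]
pos 51 'e': at 16 (via fail)
pos 52 'd': at 17  → match P4@[51:52]
pos 53 'd': at 0 (via fail)
pos 54 'd': at 0
pos 55 'e': at 16
pos 56 'd': at 17  → match P4@[55:56]
pos 57 'c': at 4 (via fail)
pos 58 'a': at 5
pos 59 'b': at 1 (via fail)
pos 60 'c': at 13
pos 61 'c': at 10 (via fail)
pos 62 'b': at 11
pos 63 'a': at 12  → match P2@[60:63]
pos 64 'b': at 1 (via fail)
pos 65 'b': at 2
pos 66 'b': at 3  → match P0@[64:66]
pos 67 'e': at 16 (via fail)
pos 68 'a': at 0 (via fail)
pos 69 'e': at 16
pos 70 'd': at 17  → match P4@[69:70]
pos 71 'c': at 4 (via fail)
pos 72 'e': at 16 (via fail)
pos 73 'b': at 1 (via fail)
pos 74 'b': at 2
pos 75 'b': at 3  → match P0@[73:75]

Result: [[4,4],[12,3],[20,1],[20,4],[24,3],[29,4],[33,3],[37,3],[50,0],[52,4],[56,4],[63,2],[66,0],[70,4],[75,0]]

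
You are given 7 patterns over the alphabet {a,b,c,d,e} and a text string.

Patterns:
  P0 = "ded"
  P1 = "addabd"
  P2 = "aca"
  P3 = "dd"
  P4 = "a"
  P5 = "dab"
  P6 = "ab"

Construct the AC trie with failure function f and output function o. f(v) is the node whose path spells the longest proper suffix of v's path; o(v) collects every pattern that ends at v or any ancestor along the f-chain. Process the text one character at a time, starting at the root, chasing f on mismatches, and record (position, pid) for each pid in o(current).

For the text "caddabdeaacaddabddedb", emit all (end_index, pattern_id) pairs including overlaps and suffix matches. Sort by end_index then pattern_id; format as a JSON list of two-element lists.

Construct AC machine:
Trie (insert patterns):
  n0 'ε': a→4 d→1
  n1 'd': a→13 d→12 e→2
  n2 'de': d→3
  n3 'ded': ·  ←P0
  n4 'a': b→15 c→10 d→5  ←P4
  n5 'ad': d→6
  n6 'add': a→7
  n7 'adda': b→8
  n8 'addab': d→9
  n9 'addabd': ·  ←P1
  n10 'ac': a→11
  n11 'aca': ·  ←P2
  n12 'dd': ·  ←P3
  n13 'da': b→14
  n14 'dab': ·  ←P5
  n15 'ab': ·  ←P6

Failure links (BFS by depth):
  n1('d'): parent n0 fail=0; on 'd' 0 → fail=0;  out ∅∪∅=∅
  n4('a'): parent n0 fail=0; on 'a' 0 → fail=0;  out {4}∪∅={4}
  n2('de'): parent n1 fail=0; on 'e' 0 → fail=0;  out ∅∪∅=∅
  n5('ad'): parent n4 fail=0; on 'd' 0 → fail=1;  out ∅∪∅=∅
  n10('ac'): parent n4 fail=0; on 'c' 0 → fail=0;  out ∅∪∅=∅
  n12('dd'): parent n1 fail=0; on 'd' 0 → fail=1;  out {3}∪∅={3}
  n13('da'): parent n1 fail=0; on 'a' 0 → fail=4;  out ∅∪{4}={4}
  n15('ab'): parent n4 fail=0; on 'b' 0 → fail=0;  out {6}∪∅={6}
  n3('ded'): parent n2 fail=0; on 'd' 0 → fail=1;  out {0}∪∅={0}
  n6('add'): parent n5 fail=1; on 'd' 1 → fail=12;  out ∅∪{3}={3}
  n11('aca'): parent n10 fail=0; on 'a' 0 → fail=4;  out {2}∪{4}={2,4}
  n14('dab'): parent n13 fail=4; on 'b' 4 → fail=15;  out {5}∪{6}={5,6}
  n7('adda'): parent n6 fail=12; on 'a' 12→1 → fail=13;  out ∅∪{4}={4}
  n8('addab'): parent n7 fail=13; on 'b' 13 → fail=14;  out ∅∪{5,6}={5,6}
  n9('addabd'): parent n8 fail=14; on 'd' 14→15→0 → fail=1;  out {1}∪∅={1}

Run:
i=0 'c': node 0→0
i=1 'a': node 0→4  ** P4@[1:1]
i=2 'd': node 4→5
i=3 'd': node 5→6  ** P3@[2:3]
i=4 'a': node 6→7  ** P4@[4:4]
i=5 'b': node 7→8  ** P5@[3:5],P6@[4:5]
i=6 'd': node 8→9  ** P1@[1:6]
i=7 'e': node 9→2 ·f
i=8 'a': node 2→4 ·f  ** P4@[8:8]
i=9 'a': node 4→4 ·f  ** P4@[9:9]
i=10 'c': node 4→10
i=11 'a': node 10→11  ** P2@[9:11],P4@[11:11]
i=12 'd': node 11→5 ·f
i=13 'd': node 5→6  ** P3@[12:13]
i=14 'a': node 6→7  ** P4@[14:14]
i=15 'b': node 7→8  ** P5@[13:15],P6@[14:15]
i=16 'd': node 8→9  ** P1@[11:16]
i=17 'd': node 9→12 ·f  ** P3@[16:17]
i=18 'e': node 12→2 ·f
i=19 'd': node 2→3  ** P0@[17:19]
i=20 'b': node 3→0 ·f

Result: [[1,4],[3,3],[4,4],[5,5],[5,6],[6,1],[8,4],[9,4],[11,2],[11,4],[13,3],[14,4],[15,5],[15,6],[16,1],[17,3],[19,0]]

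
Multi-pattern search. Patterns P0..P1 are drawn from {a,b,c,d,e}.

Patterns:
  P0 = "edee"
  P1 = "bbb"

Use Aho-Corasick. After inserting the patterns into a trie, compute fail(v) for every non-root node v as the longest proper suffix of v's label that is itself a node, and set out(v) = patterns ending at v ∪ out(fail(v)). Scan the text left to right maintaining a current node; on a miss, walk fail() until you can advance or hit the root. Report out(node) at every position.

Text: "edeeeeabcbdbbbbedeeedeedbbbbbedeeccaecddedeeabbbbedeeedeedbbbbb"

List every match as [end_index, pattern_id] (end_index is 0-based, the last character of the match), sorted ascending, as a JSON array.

Construct AC machine:
Trie nodes:
  n0 'ε': b→5 e→1
  n1 'e': d→2
  n2 'ed': e→3
  n3 'ede': e→4
  n4 'edee': ·  [P0 ends]
  n5 'b': b→6
  n6 'bb': b→7
  n7 'bbb': ·  [P1 ends]

Failure links (BFS by depth):
  fail(1) 'e': from fail(0)=0 chase 'e': 0 ⇒ 0;  out=∅∪out(0)=∅
  fail(5) 'b': from fail(0)=0 chase 'b': 0 ⇒ 0;  out=∅∪out(0)=∅
  fail(2) 'ed': from fail(1)=0 chase 'd': 0 ⇒ 0;  out=∅∪out(0)=∅
  fail(6) 'bb': from fail(5)=0 chase 'b': 0 ⇒ 5;  out=∅∪out(5)=∅
  fail(3) 'ede': from fail(2)=0 chase 'e': 0 ⇒ 1;  out=∅∪out(1)=∅
  fail(7) 'bbb': from fail(6)=5 chase 'b': 5 ⇒ 6;  out={1}∪out(6)={1}
  fail(4) 'edee': from fail(3)=1 chase 'e': 1→0 ⇒ 1;  out={0}∪out(1)={0}

Run:
[0] read 'e'  n0⇒n1
[1] read 'd'  n1⇒n2
[2] read 'e'  n2⇒n3
[3] read 'e'  n3⇒n4  → match P0@[0:3]
[4] read 'e'  n4⇒n1 (via fail)
[5] read 'e'  n1⇒n1 (via fail)
[6] read 'a'  n1⇒n0 (via fail)
[7] read 'b'  n0⇒n5
[8] read 'c'  n5⇒n0 (via fail)
[9] read 'b'  n0⇒n5
[10] read 'd'  n5⇒n0 (via fail)
[11] read 'b'  n0⇒n5
[12] read 'b'  n5⇒n6
[13] read 'b'  n6⇒n7  → match P1@[11:13]
[14] read 'b'  n7⇒n7 (via fail)  → match P1@[12:14]
[15] read 'e'  n7⇒n1 (via fail)
[16] read 'd'  n1⇒n2
[17] read 'e'  n2⇒n3
[18] read 'e'  n3⇒n4  → match P0@[15:18]
[19] read 'e'  n4⇒n1 (via fail)
[20] read 'd'  n1⇒n2
[21] read 'e'  n2⇒n3
[22] read 'e'  n3⇒n4  → match P0@[19:22]
[23] read 'd'  n4⇒n2 (via fail)
[24] read 'b'  n2⇒n5 (via fail)
[25] read 'b'  n5⇒n6
[26] read 'b'  n6⇒n7  → match P1@[24:26]
[27] read 'b'  n7⇒n7 (via fail)  → match P1@[25:27]
[28] read 'b'  n7⇒n7 (via fail)  → match P1@[26:28]
[29] read 'e'  n7⇒n1 (via fail)
[30] read 'd'  n1⇒n2
[31] read 'e'  n2⇒n3
[32] read 'e'  n3⇒n4  → match P0@[29:32]
[33] read 'c'  n4⇒n0 (via fail)
[34] read 'c'  n0⇒n0
[35] read 'a'  n0⇒n0
[36] read 'e'  n0⇒n1
[37] read 'c'  n1⇒n0 (via fail)
[38] read 'd'  n0⇒n0
[39] read 'd'  n0⇒n0
[40] read 'e'  n0⇒n1
[41] read 'd'  n1⇒n2
[42] read 'e'  n2⇒n3
[43] read 'e'  n3⇒n4  → match P0@[40:43]
[44] read 'a'  n4⇒n0 (via fail)
[45] read 'b'  n0⇒n5
[46] read 'b'  n5⇒n6
[47] read 'b'  n6⇒n7  → match P1@[45:47]
[48] read 'b'  n7⇒n7 (via fail)  → match P1@[46:48]
[49] read 'e'  n7⇒n1 (via fail)
[50] read 'd'  n1⇒n2
[51] read 'e'  n2⇒n3
[52] read 'e'  n3⇒n4  → match P0@[49:52]
[53] read 'e'  n4⇒n1 (via fail)
[54] read 'd'  n1⇒n2
[55] read 'e'  n2⇒n3
[56] read 'e'  n3⇒n4  → match P0@[53:56]
[57] read 'd'  n4⇒n2 (via fail)
[58] read 'b'  n2⇒n5 (via fail)
[59] read 'b'  n5⇒n6
[60] read 'b'  n6⇒n7  → match P1@[58:60]
[61] read 'b'  n7⇒n7 (via fail)  → match P1@[59:61]
[62] read 'b'  n7⇒n7 (via fail)  → match P1@[60:62]

All matches (sorted): [[3,0],[13,1],[14,1],[18,0],[22,0],[26,1],[27,1],[28,1],[32,0],[43,0],[47,1],[48,1],[52,0],[56,0],[60,1],[61,1],[62,1]]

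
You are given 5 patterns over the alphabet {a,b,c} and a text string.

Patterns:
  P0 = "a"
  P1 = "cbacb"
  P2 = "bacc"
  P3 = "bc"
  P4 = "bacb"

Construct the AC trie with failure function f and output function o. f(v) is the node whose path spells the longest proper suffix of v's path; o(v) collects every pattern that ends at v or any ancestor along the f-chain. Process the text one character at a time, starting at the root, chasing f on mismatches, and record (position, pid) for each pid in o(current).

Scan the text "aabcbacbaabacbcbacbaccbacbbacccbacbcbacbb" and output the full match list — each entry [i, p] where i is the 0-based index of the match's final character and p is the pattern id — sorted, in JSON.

Build:
Trie nodes:
  0='ε' goto a→1 b→7 c→2
  1='a' goto ·  [P0 ends]
  2='c' goto b→3
  3='cb' goto a→4
  4='cba' goto c→5
  5='cbac' goto b→6
  6='cbacb' goto ·  [P1 ends]
  7='b' goto a→8 c→11
  8='ba' goto c→9
  9='bac' goto b→12 c→10
  10='bacc' goto ·  [P2 ends]
  11='bc' goto ·  [P3 ends]
  12='bacb' goto ·  [P4 ends]

BFS fail/out derivation:
  n1('a'): parent n0 fail=0; on 'a' 0 → fail=0;  out {0}∪∅={0}
  n2('c'): parent n0 fail=0; on 'c' 0 → fail=0;  out ∅∪∅=∅
  n7('b'): parent n0 fail=0; on 'b' 0 → fail=0;  out ∅∪∅=∅
  n3('cb'): parent n2 fail=0; on 'b' 0 → fail=7;  out ∅∪∅=∅
  n8('ba'): parent n7 fail=0; on 'a' 0 → fail=1;  out ∅∪{0}={0}
  n11('bc'): parent n7 fail=0; on 'c' 0 → fail=2;  out {3}∪∅={3}
  n4('cba'): parent n3 fail=7; on 'a' 7 → fail=8;  out ∅∪{0}={0}
  n9('bac'): parent n8 fail=1; on 'c' 1→0 → fail=2;  out ∅∪∅=∅
  n5('cbac'): parent n4 fail=8; on 'c' 8 → fail=9;  out ∅∪∅=∅
  n10('bacc'): parent n9 fail=2; on 'c' 2→0 → fail=2;  out {2}∪∅={2}
  n12('bacb'): parent n9 fail=2; on 'b' 2 → fail=3;  out {4}∪∅={4}
  n6('cbacb'): parent n5 fail=9; on 'b' 9 → fail=12;  out {1}∪{4}={1,4}

Run:
[0] read 'a'  n0⇒n1  emit P0@[0:0]
[1] read 'a'  n1⇒n1 (via fail)  emit P0@[1:1]
[2] read 'b'  n1⇒n7 (via fail)
[3] read 'c'  n7⇒n11  emit P3@[2:3]
[4] read 'b'  n11⇒n3 (via fail)
[5] read 'a'  n3⇒n4  emit P0@[5:5]
[6] read 'c'  n4⇒n5
[7] read 'b'  n5⇒n6  emit P1@[3:7],P4@[4:7]
[8] read 'a'  n6⇒n4 (via fail)  emit P0@[8:8]
[9] read 'a'  n4⇒n1 (via fail)  emit P0@[9:9]
[10] read 'b'  n1⇒n7 (via fail)
[11] read 'a'  n7⇒n8  emit P0@[11:11]
[12] read 'c'  n8⇒n9
[13] read 'b'  n9⇒n12  emit P4@[10:13]
[14] read 'c'  n12⇒n11 (via fail)  emit P3@[13:14]
[15] read 'b'  n11⇒n3 (via fail)
[16] read 'a'  n3⇒n4  emit P0@[16:16]
[17] read 'c'  n4⇒n5
[18] read 'b'  n5⇒n6  emit P1@[14:18],P4@[15:18]
[19] read 'a'  n6⇒n4 (via fail)  emit P0@[19:19]
[20] read 'c'  n4⇒n5
[21] read 'c'  n5⇒n10 (via fail)  emit P2@[18:21]
[22] read 'b'  n10⇒n3 (via fail)
[23] read 'a'  n3⇒n4  emit P0@[23:23]
[24] read 'c'  n4⇒n5
[25] read 'b'  n5⇒n6  emit P1@[21:25],P4@[22:25]
[26] read 'b'  n6⇒n7 (via fail)
[27] read 'a'  n7⇒n8  emit P0@[27:27]
[28] read 'c'  n8⇒n9
[29] read 'c'  n9⇒n10  emit P2@[26:29]
[30] read 'c'  n10⇒n2 (via fail)
[31] read 'b'  n2⇒n3
[32] read 'a'  n3⇒n4  emit P0@[32:32]
[33] read 'c'  n4⇒n5
[34] read 'b'  n5⇒n6  emit P1@[30:34],P4@[31:34]
[35] read 'c'  n6⇒n11 (via fail)  emit P3@[34:35]
[36] read 'b'  n11⇒n3 (via fail)
[37] read 'a'  n3⇒n4  emit P0@[37:37]
[38] read 'c'  n4⇒n5
[39] read 'b'  n5⇒n6  emit P1@[35:39],P4@[36:39]
[40] read 'b'  n6⇒n7 (via fail)

All matches (sorted): [[0,0],[1,0],[3,3],[5,0],[7,1],[7,4],[8,0],[9,0],[11,0],[13,4],[14,3],[16,0],[18,1],[18,4],[19,0],[21,2],[23,0],[25,1],[25,4],[27,0],[29,2],[32,0],[34,1],[34,4],[35,3],[37,0],[39,1],[39,4]]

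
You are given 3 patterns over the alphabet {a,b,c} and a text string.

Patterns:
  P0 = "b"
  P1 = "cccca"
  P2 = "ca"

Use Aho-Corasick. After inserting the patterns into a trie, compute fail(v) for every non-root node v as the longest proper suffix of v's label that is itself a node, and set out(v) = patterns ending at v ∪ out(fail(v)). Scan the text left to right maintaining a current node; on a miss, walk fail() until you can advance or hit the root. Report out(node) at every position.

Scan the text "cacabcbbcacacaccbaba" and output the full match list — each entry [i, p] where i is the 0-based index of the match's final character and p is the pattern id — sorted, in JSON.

Construct AC machine:
Trie nodes:
  0='ε' goto b→1 c→2
  1='b' goto ·  [P0 ends]
  2='c' goto a→7 c→3
  3='cc' goto c→4
  4='ccc' goto c→5
  5='cccc' goto a→6
  6='cccca' goto ·  [P1 ends]
  7='ca' goto ·  [P2 ends]

BFS fail/out derivation:
  n1('b'): parent n0 fail=0; on 'b' 0 → fail=0;  out {0}∪∅={0}
  n2('c'): parent n0 fail=0; on 'c' 0 → fail=0;  out ∅∪∅=∅
  n3('cc'): parent n2 fail=0; on 'c' 0 → fail=2;  out ∅∪∅=∅
  n7('ca'): parent n2 fail=0; on 'a' 0 → fail=0;  out {2}∪∅={2}
  n4('ccc'): parent n3 fail=2; on 'c' 2 → fail=3;  out ∅∪∅=∅
  n5('cccc'): parent n4 fail=3; on 'c' 3 → fail=4;  out ∅∪∅=∅
  n6('cccca'): parent n5 fail=4; on 'a' 4→3→2 → fail=7;  out {1}∪{2}={1,2}

Text stream:
pos 0 'c': at 2
pos 1 'a': at 7  ** P2@[0:1]
pos 2 'c': at 2 (fail-walked)
pos 3 'a': at 7  ** P2@[2:3]
pos 4 'b': at 1 (fail-walked)  ** P0@[4:4]
pos 5 'c': at 2 (fail-walked)
pos 6 'b': at 1 (fail-walked)  ** P0@[6:6]
pos 7 'b': at 1 (fail-walked)  ** P0@[7:7]
pos 8 'c': at 2 (fail-walked)
pos 9 'a': at 7  ** P2@[8:9]
pos 10 'c': at 2 (fail-walked)
pos 11 'a': at 7  ** P2@[10:11]
pos 12 'c': at 2 (fail-walked)
pos 13 'a': at 7  ** P2@[12:13]
pos 14 'c': at 2 (fail-walked)
pos 15 'c': at 3
pos 16 'b': at 1 (fail-walked)  ** P0@[16:16]
pos 17 'a': at 0 (fail-walked)
pos 18 'b': at 1  ** P0@[18:18]
pos 19 'a': at 0 (fail-walked)

Matches: [[1,2],[3,2],[4,0],[6,0],[7,0],[9,2],[11,2],[13,2],[16,0],[18,0]]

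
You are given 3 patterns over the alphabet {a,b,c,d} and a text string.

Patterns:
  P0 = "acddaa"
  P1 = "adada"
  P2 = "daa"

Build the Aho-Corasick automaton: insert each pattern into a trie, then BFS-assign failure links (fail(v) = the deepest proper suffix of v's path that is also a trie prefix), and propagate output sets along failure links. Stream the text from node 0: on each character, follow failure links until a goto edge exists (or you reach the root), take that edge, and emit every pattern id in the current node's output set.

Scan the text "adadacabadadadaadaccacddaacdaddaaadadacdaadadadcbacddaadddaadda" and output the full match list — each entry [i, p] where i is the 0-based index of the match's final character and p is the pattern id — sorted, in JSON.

Build:
Trie nodes:
  n0 'ε': a→1 d→11
  n1 'a': c→2 d→7
  n2 'ac': d→3
  n3 'acd': d→4
  n4 'acdd': a→5
  n5 'acdda': a→6
  n6 'acddaa': ·  ←P0
  n7 'ad': a→8
  n8 'ada': d→9
  n9 'adad': a→10
  n10 'adada': ·  ←P1
  n11 'd': a→12
  n12 'da': a→13
  n13 'daa': ·  ←P2

BFS fail/out derivation:
  fail(1) 'a': from fail(0)=0 chase 'a': 0 ⇒ 0;  out=∅∪out(0)=∅
  fail(11) 'd': from fail(0)=0 chase 'd': 0 ⇒ 0;  out=∅∪out(0)=∅
  fail(2) 'ac': from fail(1)=0 chase 'c': 0 ⇒ 0;  out=∅∪out(0)=∅
  fail(7) 'ad': from fail(1)=0 chase 'd': 0 ⇒ 11;  out=∅∪out(11)=∅
  fail(12) 'da': from fail(11)=0 chase 'a': 0 ⇒ 1;  out=∅∪out(1)=∅
  fail(3) 'acd': from fail(2)=0 chase 'd': 0 ⇒ 11;  out=∅∪out(11)=∅
  fail(8) 'ada': from fail(7)=11 chase 'a': 11 ⇒ 12;  out=∅∪out(12)=∅
  fail(13) 'daa': from fail(12)=1 chase 'a': 1→0 ⇒ 1;  out={2}∪out(1)={2}
  fail(4) 'acdd': from fail(3)=11 chase 'd': 11→0 ⇒ 11;  out=∅∪out(11)=∅
  fail(9) 'adad': from fail(8)=12 chase 'd': 12→1 ⇒ 7;  out=∅∪out(7)=∅
  fail(5) 'acdda': from fail(4)=11 chase 'a': 11 ⇒ 12;  out=∅∪out(12)=∅
  fail(10) 'adada': from fail(9)=7 chase 'a': 7 ⇒ 8;  out={1}∪out(8)={1}
  fail(6) 'acddaa': from fail(5)=12 chase 'a': 12 ⇒ 13;  out={0}∪out(13)={0,2}

Run:
[0] read 'a'  n0⇒n1
[1] read 'd'  n1⇒n7
[2] read 'a'  n7⇒n8
[3] read 'd'  n8⇒n9
[4] read 'a'  n9⇒n10  ** P1@[0:4]
[5] read 'c'  n10⇒n2 (fail-walked)
[6] read 'a'  n2⇒n1 (fail-walked)
[7] read 'b'  n1⇒n0 (fail-walked)
[8] read 'a'  n0⇒n1
[9] read 'd'  n1⇒n7
[10] read 'a'  n7⇒n8
[11] read 'd'  n8⇒n9
[12] read 'a'  n9⇒n10  ** P1@[8:12]
[13] read 'd'  n10⇒n9 (fail-walked)
[14] read 'a'  n9⇒n10  ** P1@[10:14]
[15] read 'a'  n10⇒n13 (fail-walked)  ** P2@[13:15]
[16] read 'd'  n13⇒n7 (fail-walked)
[17] read 'a'  n7⇒n8
[18] read 'c'  n8⇒n2 (fail-walked)
[19] read 'c'  n2⇒n0 (fail-walked)
[20] read 'a'  n0⇒n1
[21] read 'c'  n1⇒n2
[22] read 'd'  n2⇒n3
[23] read 'd'  n3⇒n4
[24] read 'a'  n4⇒n5
[25] read 'a'  n5⇒n6  ** P0@[20:25],P2@[23:25]
[26] read 'c'  n6⇒n2 (fail-walked)
[27] read 'd'  n2⇒n3
[28] read 'a'  n3⇒n12 (fail-walked)
[29] read 'd'  n12⇒n7 (fail-walked)
[30] read 'd'  n7⇒n11 (fail-walked)
[31] read 'a'  n11⇒n12
[32] read 'a'  n12⇒n13  ** P2@[30:32]
[33] read 'a'  n13⇒n1 (fail-walked)
[34] read 'd'  n1⇒n7
[35] read 'a'  n7⇒n8
[36] read 'd'  n8⇒n9
[37] read 'a'  n9⇒n10  ** P1@[33:37]
[38] read 'c'  n10⇒n2 (fail-walked)
[39] read 'd'  n2⇒n3
[40] read 'a'  n3⇒n12 (fail-walked)
[41] read 'a'  n12⇒n13  ** P2@[39:41]
[42] read 'd'  n13⇒n7 (fail-walked)
[43] read 'a'  n7⇒n8
[44] read 'd'  n8⇒n9
[45] read 'a'  n9⇒n10  ** P1@[41:45]
[46] read 'd'  n10⇒n9 (fail-walked)
[47] read 'c'  n9⇒n0 (fail-walked)
[48] read 'b'  n0⇒n0
[49] read 'a'  n0⇒n1
[50] read 'c'  n1⇒n2
[51] read 'd'  n2⇒n3
[52] read 'd'  n3⇒n4
[53] read 'a'  n4⇒n5
[54] read 'a'  n5⇒n6  ** P0@[49:54],P2@[52:54]
[55] read 'd'  n6⇒n7 (fail-walked)
[56] read 'd'  n7⇒n11 (fail-walked)
[57] read 'd'  n11⇒n11 (fail-walked)
[58] read 'a'  n11⇒n12
[59] read 'a'  n12⇒n13  ** P2@[57:59]
[60] read 'd'  n13⇒n7 (fail-walked)
[61] read 'd'  n7⇒n11 (fail-walked)
[62] read 'a'  n11⇒n12

Matches: [[4,1],[12,1],[14,1],[15,2],[25,0],[25,2],[32,2],[37,1],[41,2],[45,1],[54,0],[54,2],[59,2]]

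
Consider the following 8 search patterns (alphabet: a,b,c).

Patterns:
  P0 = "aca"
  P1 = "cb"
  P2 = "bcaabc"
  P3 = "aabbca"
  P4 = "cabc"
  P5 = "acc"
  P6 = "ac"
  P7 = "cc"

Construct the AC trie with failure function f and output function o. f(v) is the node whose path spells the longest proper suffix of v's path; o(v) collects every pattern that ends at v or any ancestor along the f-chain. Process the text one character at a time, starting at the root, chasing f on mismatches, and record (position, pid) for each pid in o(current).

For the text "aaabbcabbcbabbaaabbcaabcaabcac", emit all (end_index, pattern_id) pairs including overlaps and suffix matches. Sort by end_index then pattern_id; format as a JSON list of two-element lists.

Build automaton:
Trie (insert patterns):
  0='ε' goto a→1 b→6 c→4
  1='a' goto a→12 c→2
  2='ac' goto a→3 c→20  [P6 ends]
  3='aca' goto ·  [P0 ends]
  4='c' goto a→17 b→5 c→21
  5='cb' goto ·  [P1 ends]
  6='b' goto c→7
  7='bc' goto a→8
  8='bca' goto a→9
  9='bcaa' goto b→10
  10='bcaab' goto c→11
  11='bcaabc' goto ·  [P2 ends]
  12='aa' goto b→13
  13='aab' goto b→14
  14='aabb' goto c→15
  15='aabbc' goto a→16
  16='aabbca' goto ·  [P3 ends]
  17='ca' goto b→18
  18='cab' goto c→19
  19='cabc' goto ·  [P4 ends]
  20='acc' goto ·  [P5 ends]
  21='cc' goto ·  [P7 ends]

Failure links (BFS by depth):
  fail(1) 'a': from fail(0)=0 chase 'a': 0 ⇒ 0;  out=∅∪out(0)=∅
  fail(4) 'c': from fail(0)=0 chase 'c': 0 ⇒ 0;  out=∅∪out(0)=∅
  fail(6) 'b': from fail(0)=0 chase 'b': 0 ⇒ 0;  out=∅∪out(0)=∅
  fail(2) 'ac': from fail(1)=0 chase 'c': 0 ⇒ 4;  out={6}∪out(4)={6}
  fail(5) 'cb': from fail(4)=0 chase 'b': 0 ⇒ 6;  out={1}∪out(6)={1}
  fail(7) 'bc': from fail(6)=0 chase 'c': 0 ⇒ 4;  out=∅∪out(4)=∅
  fail(12) 'aa': from fail(1)=0 chase 'a': 0 ⇒ 1;  out=∅∪out(1)=∅
  fail(17) 'ca': from fail(4)=0 chase 'a': 0 ⇒ 1;  out=∅∪out(1)=∅
  fail(21) 'cc': from fail(4)=0 chase 'c': 0 ⇒ 4;  out={7}∪out(4)={7}
  fail(3) 'aca': from fail(2)=4 chase 'a': 4 ⇒ 17;  out={0}∪out(17)={0}
  fail(8) 'bca': from fail(7)=4 chase 'a': 4 ⇒ 17;  out=∅∪out(17)=∅
  fail(13) 'aab': from fail(12)=1 chase 'b': 1→0 ⇒ 6;  out=∅∪out(6)=∅
  fail(18) 'cab': from fail(17)=1 chase 'b': 1→0 ⇒ 6;  out=∅∪out(6)=∅
  fail(20) 'acc': from fail(2)=4 chase 'c': 4 ⇒ 21;  out={5}∪out(21)={5,7}
  fail(9) 'bcaa': from fail(8)=17 chase 'a': 17→1 ⇒ 12;  out=∅∪out(12)=∅
  fail(14) 'aabb': from fail(13)=6 chase 'b': 6→0 ⇒ 6;  out=∅∪out(6)=∅
  fail(19) 'cabc': from fail(18)=6 chase 'c': 6 ⇒ 7;  out={4}∪out(7)={4}
  fail(10) 'bcaab': from fail(9)=12 chase 'b': 12 ⇒ 13;  out=∅∪out(13)=∅
  fail(15) 'aabbc': from fail(14)=6 chase 'c': 6 ⇒ 7;  out=∅∪out(7)=∅
  fail(11) 'bcaabc': from fail(10)=13 chase 'c': 13→6 ⇒ 7;  out={2}∪out(7)={2}
  fail(16) 'aabbca': from fail(15)=7 chase 'a': 7 ⇒ 8;  out={3}∪out(8)={3}

Text stream:
pos 0 'a': at 1
pos 1 'a': at 12
pos 2 'a': at 12 (fail-walked)
pos 3 'b': at 13
pos 4 'b': at 14
pos 5 'c': at 15
pos 6 'a': at 16  emit P3@[1:6]
pos 7 'b': at 18 (fail-walked)
pos 8 'b': at 6 (fail-walked)
pos 9 'c': at 7
pos 10 'b': at 5 (fail-walked)  emit P1@[9:10]
pos 11 'a': at 1 (fail-walked)
pos 12 'b': at 6 (fail-walked)
pos 13 'b': at 6 (fail-walked)
pos 14 'a': at 1 (fail-walked)
pos 15 'a': at 12
pos 16 'a': at 12 (fail-walked)
pos 17 'b': at 13
pos 18 'b': at 14
pos 19 'c': at 15
pos 20 'a': at 16  emit P3@[15:20]
pos 21 'a': at 9 (fail-walked)
pos 22 'b': at 10
pos 23 'c': at 11  emit P2@[18:23]
pos 24 'a': at 8 (fail-walked)
pos 25 'a': at 9
pos 26 'b': at 10
pos 27 'c': at 11  emit P2@[22:27]
pos 28 'a': at 8 (fail-walked)
pos 29 'c': at 2 (fail-walked)  emit P6@[28:29]

Result: [[6,3],[10,1],[20,3],[23,2],[27,2],[29,6]]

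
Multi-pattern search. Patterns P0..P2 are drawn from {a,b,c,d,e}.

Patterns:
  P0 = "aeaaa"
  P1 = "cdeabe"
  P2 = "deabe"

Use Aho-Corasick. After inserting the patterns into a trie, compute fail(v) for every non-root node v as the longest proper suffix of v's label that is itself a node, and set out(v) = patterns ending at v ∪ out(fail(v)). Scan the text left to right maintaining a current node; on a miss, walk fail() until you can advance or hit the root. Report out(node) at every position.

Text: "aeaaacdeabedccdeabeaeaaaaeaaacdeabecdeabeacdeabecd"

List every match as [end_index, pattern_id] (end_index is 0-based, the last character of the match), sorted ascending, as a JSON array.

Build:
Trie nodes:
  0='ε' goto a→1 c→6 d→12
  1='a' goto e→2
  2='ae' goto a→3
  3='aea' goto a→4
  4='aeaa' goto a→5
  5='aeaaa' goto ·  [P0 ends]
  6='c' goto d→7
  7='cd' goto e→8
  8='cde' goto a→9
  9='cdea' goto b→10
  10='cdeab' goto e→11
  11='cdeabe' goto ·  [P1 ends]
  12='d' goto e→13
  13='de' goto a→14
  14='dea' goto b→15
  15='deab' goto e→16
  16='deabe' goto ·  [P2 ends]

Failure links (BFS by depth):
  fail(1) 'a': from fail(0)=0 chase 'a': 0 ⇒ 0;  out=∅∪out(0)=∅
  fail(6) 'c': from fail(0)=0 chase 'c': 0 ⇒ 0;  out=∅∪out(0)=∅
  fail(12) 'd': from fail(0)=0 chase 'd': 0 ⇒ 0;  out=∅∪out(0)=∅
  fail(2) 'ae': from fail(1)=0 chase 'e': 0 ⇒ 0;  out=∅∪out(0)=∅
  fail(7) 'cd': from fail(6)=0 chase 'd': 0 ⇒ 12;  out=∅∪out(12)=∅
  fail(13) 'de': from fail(12)=0 chase 'e': 0 ⇒ 0;  out=∅∪out(0)=∅
  fail(3) 'aea': from fail(2)=0 chase 'a': 0 ⇒ 1;  out=∅∪out(1)=∅
  fail(8) 'cde': from fail(7)=12 chase 'e': 12 ⇒ 13;  out=∅∪out(13)=∅
  fail(14) 'dea': from fail(13)=0 chase 'a': 0 ⇒ 1;  out=∅∪out(1)=∅
  fail(4) 'aeaa': from fail(3)=1 chase 'a': 1→0 ⇒ 1;  out=∅∪out(1)=∅
  fail(9) 'cdea': from fail(8)=13 chase 'a': 13 ⇒ 14;  out=∅∪out(14)=∅
  fail(15) 'deab': from fail(14)=1 chase 'b': 1→0 ⇒ 0;  out=∅∪out(0)=∅
  fail(5) 'aeaaa': from fail(4)=1 chase 'a': 1→0 ⇒ 1;  out={0}∪out(1)={0}
  fail(10) 'cdeab': from fail(9)=14 chase 'b': 14 ⇒ 15;  out=∅∪out(15)=∅
  fail(16) 'deabe': from fail(15)=0 chase 'e': 0 ⇒ 0;  out={2}∪out(0)={2}
  fail(11) 'cdeabe': from fail(10)=15 chase 'e': 15 ⇒ 16;  out={1}∪out(16)={1,2}

Run:
i=0 'a': node 0→1
i=1 'e': node 1→2
i=2 'a': node 2→3
i=3 'a': node 3→4
i=4 'a': node 4→5  → match P0@[0:4]
i=5 'c': node 5→6 (via fail)
i=6 'd': node 6→7
i=7 'e': node 7→8
i=8 'a': node 8→9
i=9 'b': node 9→10
i=10 'e': node 10→11  → match P1@[5:10],P2@[6:10]
i=11 'd': node 11→12 (via fail)
i=12 'c': node 12→6 (via fail)
i=13 'c': node 6→6 (via fail)
i=14 'd': node 6→7
i=15 'e': node 7→8
i=16 'a': node 8→9
i=17 'b': node 9→10
i=18 'e': node 10→11  → match P1@[13:18],P2@[14:18]
i=19 'a': node 11→1 (via fail)
i=20 'e': node 1→2
i=21 'a': node 2→3
i=22 'a': node 3→4
i=23 'a': node 4→5  → match P0@[19:23]
i=24 'a': node 5→1 (via fail)
i=25 'e': node 1→2
i=26 'a': node 2→3
i=27 'a': node 3→4
i=28 'a': node 4→5  → match P0@[24:28]
i=29 'c': node 5→6 (via fail)
i=30 'd': node 6→7
i=31 'e': node 7→8
i=32 'a': node 8→9
i=33 'b': node 9→10
i=34 'e': node 10→11  → match P1@[29:34],P2@[30:34]
i=35 'c': node 11→6 (via fail)
i=36 'd': node 6→7
i=37 'e': node 7→8
i=38 'a': node 8→9
i=39 'b': node 9→10
i=40 'e': node 10→11  → match P1@[35:40],P2@[36:40]
i=41 'a': node 11→1 (via fail)
i=42 'c': node 1→6 (via fail)
i=43 'd': node 6→7
i=44 'e': node 7→8
i=45 'a': node 8→9
i=46 'b': node 9→10
i=47 'e': node 10→11  → match P1@[42:47],P2@[43:47]
i=48 'c': node 11→6 (via fail)
i=49 'd': node 6→7

Result: [[4,0],[10,1],[10,2],[18,1],[18,2],[23,0],[28,0],[34,1],[34,2],[40,1],[40,2],[47,1],[47,2]]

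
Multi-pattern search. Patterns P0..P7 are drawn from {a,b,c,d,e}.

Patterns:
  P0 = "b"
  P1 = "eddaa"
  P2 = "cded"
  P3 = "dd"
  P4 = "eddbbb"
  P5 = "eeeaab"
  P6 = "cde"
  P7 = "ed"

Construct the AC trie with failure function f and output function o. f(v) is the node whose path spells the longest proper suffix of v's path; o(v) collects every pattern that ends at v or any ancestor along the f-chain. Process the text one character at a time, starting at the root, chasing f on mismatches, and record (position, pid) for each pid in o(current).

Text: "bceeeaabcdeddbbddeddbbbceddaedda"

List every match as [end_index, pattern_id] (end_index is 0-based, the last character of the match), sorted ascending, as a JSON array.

Construct AC machine:
Trie nodes:
  n0 'ε': b→1 c→7 d→11 e→2
  n1 'b': ·  [P0 ends]
  n2 'e': d→3 e→16
  n3 'ed': d→4  [P7 ends]
  n4 'edd': a→5 b→13
  n5 'edda': a→6
  n6 'eddaa': ·  [P1 ends]
  n7 'c': d→8
  n8 'cd': e→9
  n9 'cde': d→10  [P6 ends]
  n10 'cded': ·  [P2 ends]
  n11 'd': d→12
  n12 'dd': ·  [P3 ends]
  n13 'eddb': b→14
  n14 'eddbb': b→15
  n15 'eddbbb': ·  [P4 ends]
  n16 'ee': e→17
  n17 'eee': a→18
  n18 'eeea': a→19
  n19 'eeeaa': b→20
  n20 'eeeaab': ·  [P5 ends]

Failure links (BFS by depth):
  fail(1) 'b': from fail(0)=0 chase 'b': 0 ⇒ 0;  out={0}∪out(0)={0}
  fail(2) 'e': from fail(0)=0 chase 'e': 0 ⇒ 0;  out=∅∪out(0)=∅
  fail(7) 'c': from fail(0)=0 chase 'c': 0 ⇒ 0;  out=∅∪out(0)=∅
  fail(11) 'd': from fail(0)=0 chase 'd': 0 ⇒ 0;  out=∅∪out(0)=∅
  fail(3) 'ed': from fail(2)=0 chase 'd': 0 ⇒ 11;  out={7}∪out(11)={7}
  fail(8) 'cd': from fail(7)=0 chase 'd': 0 ⇒ 11;  out=∅∪out(11)=∅
  fail(12) 'dd': from fail(11)=0 chase 'd': 0 ⇒ 11;  out={3}∪out(11)={3}
  fail(16) 'ee': from fail(2)=0 chase 'e': 0 ⇒ 2;  out=∅∪out(2)=∅
  fail(4) 'edd': from fail(3)=11 chase 'd': 11 ⇒ 12;  out=∅∪out(12)={3}
  fail(9) 'cde': from fail(8)=11 chase 'e': 11→0 ⇒ 2;  out={6}∪out(2)={6}
  fail(17) 'eee': from fail(16)=2 chase 'e': 2 ⇒ 16;  out=∅∪out(16)=∅
  fail(5) 'edda': from fail(4)=12 chase 'a': 12→11→0 ⇒ 0;  out=∅∪out(0)=∅
  fail(10) 'cded': from fail(9)=2 chase 'd': 2 ⇒ 3;  out={2}∪out(3)={2,7}
  fail(13) 'eddb': from fail(4)=12 chase 'b': 12→11→0 ⇒ 1;  out=∅∪out(1)={0}
  fail(18) 'eeea': from fail(17)=16 chase 'a': 16→2→0 ⇒ 0;  out=∅∪out(0)=∅
  fail(6) 'eddaa': from fail(5)=0 chase 'a': 0 ⇒ 0;  out={1}∪out(0)={1}
  fail(14) 'eddbb': from fail(13)=1 chase 'b': 1→0 ⇒ 1;  out=∅∪out(1)={0}
  fail(19) 'eeeaa': from fail(18)=0 chase 'a': 0 ⇒ 0;  out=∅∪out(0)=∅
  fail(15) 'eddbbb': from fail(14)=1 chase 'b': 1→0 ⇒ 1;  out={4}∪out(1)={0,4}
  fail(20) 'eeeaab': from fail(19)=0 chase 'b': 0 ⇒ 1;  out={5}∪out(1)={0,5}

Scan:
[0] read 'b'  n0⇒n1  → match P0@[0:0]
[1] read 'c'  n1⇒n7 (via fail)
[2] read 'e'  n7⇒n2 (via fail)
[3] read 'e'  n2⇒n16
[4] read 'e'  n16⇒n17
[5] read 'a'  n17⇒n18
[6] read 'a'  n18⇒n19
[7] read 'b'  n19⇒n20  → match P0@[7:7],P5@[2:7]
[8] read 'c'  n20⇒n7 (via fail)
[9] read 'd'  n7⇒n8
[10] read 'e'  n8⇒n9  → match P6@[8:10]
[11] read 'd'  n9⇒n10  → match P2@[8:11],P7@[10:11]
[12] read 'd'  n10⇒n4 (via fail)  → match P3@[11:12]
[13] read 'b'  n4⇒n13  → match P0@[13:13]
[14] read 'b'  n13⇒n14  → match P0@[14:14]
[15] read 'd'  n14⇒n11 (via fail)
[16] read 'd'  n11⇒n12  → match P3@[15:16]
[17] read 'e'  n12⇒n2 (via fail)
[18] read 'd'  n2⇒n3  → match P7@[17:18]
[19] read 'd'  n3⇒n4  → match P3@[18:19]
[20] read 'b'  n4⇒n13  → match P0@[20:20]
[21] read 'b'  n13⇒n14  → match P0@[21:21]
[22] read 'b'  n14⇒n15  → match P0@[22:22],P4@[17:22]
[23] read 'c'  n15⇒n7 (via fail)
[24] read 'e'  n7⇒n2 (via fail)
[25] read 'd'  n2⇒n3  → match P7@[24:25]
[26] read 'd'  n3⇒n4  → match P3@[25:26]
[27] read 'a'  n4⇒n5
[28] read 'e'  n5⇒n2 (via fail)
[29] read 'd'  n2⇒n3  → match P7@[28:29]
[30] read 'd'  n3⇒n4  → match P3@[29:30]
[31] read 'a'  n4⇒n5

All matches (sorted): [[0,0],[7,0],[7,5],[10,6],[11,2],[11,7],[12,3],[13,0],[14,0],[16,3],[18,7],[19,3],[20,0],[21,0],[22,0],[22,4],[25,7],[26,3],[29,7],[30,3]]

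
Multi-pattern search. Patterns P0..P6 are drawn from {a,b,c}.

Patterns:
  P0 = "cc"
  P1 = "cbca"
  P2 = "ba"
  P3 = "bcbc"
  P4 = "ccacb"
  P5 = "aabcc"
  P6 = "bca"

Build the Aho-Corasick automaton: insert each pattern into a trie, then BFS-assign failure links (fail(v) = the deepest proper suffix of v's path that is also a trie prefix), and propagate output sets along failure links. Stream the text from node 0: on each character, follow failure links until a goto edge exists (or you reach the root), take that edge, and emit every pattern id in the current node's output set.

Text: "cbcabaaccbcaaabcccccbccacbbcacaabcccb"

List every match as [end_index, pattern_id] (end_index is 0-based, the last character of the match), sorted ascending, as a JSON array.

Build automaton:
Trie nodes:
  0='ε' goto a→14 b→6 c→1
  1='c' goto b→3 c→2
  2='cc' goto a→11  [P0 ends]
  3='cb' goto c→4
  4='cbc' goto a→5
  5='cbca' goto ·  [P1 ends]
  6='b' goto a→7 c→8
  7='ba' goto ·  [P2 ends]
  8='bc' goto a→19 b→9
  9='bcb' goto c→10
  10='bcbc' goto ·  [P3 ends]
  11='cca' goto c→12
  12='ccac' goto b→13
  13='ccacb' goto ·  [P4 ends]
  14='a' goto a→15
  15='aa' goto b→16
  16='aab' goto c→17
  17='aabc' goto c→18
  18='aabcc' goto ·  [P5 ends]
  19='bca' goto ·  [P6 ends]

Failure links (BFS by depth):
  n1('c'): parent n0 fail=0; on 'c' 0 → fail=0;  out ∅∪∅=∅
  n6('b'): parent n0 fail=0; on 'b' 0 → fail=0;  out ∅∪∅=∅
  n14('a'): parent n0 fail=0; on 'a' 0 → fail=0;  out ∅∪∅=∅
  n2('cc'): parent n1 fail=0; on 'c' 0 → fail=1;  out {0}∪∅={0}
  n3('cb'): parent n1 fail=0; on 'b' 0 → fail=6;  out ∅∪∅=∅
  n7('ba'): parent n6 fail=0; on 'a' 0 → fail=14;  out {2}∪∅={2}
  n8('bc'): parent n6 fail=0; on 'c' 0 → fail=1;  out ∅∪∅=∅
  n15('aa'): parent n14 fail=0; on 'a' 0 → fail=14;  out ∅∪∅=∅
  n4('cbc'): parent n3 fail=6; on 'c' 6 → fail=8;  out ∅∪∅=∅
  n9('bcb'): parent n8 fail=1; on 'b' 1 → fail=3;  out ∅∪∅=∅
  n11('cca'): parent n2 fail=1; on 'a' 1→0 → fail=14;  out ∅∪∅=∅
  n16('aab'): parent n15 fail=14; on 'b' 14→0 → fail=6;  out ∅∪∅=∅
  n19('bca'): parent n8 fail=1; on 'a' 1→0 → fail=14;  out {6}∪∅={6}
  n5('cbca'): parent n4 fail=8; on 'a' 8 → fail=19;  out {1}∪{6}={1,6}
  n10('bcbc'): parent n9 fail=3; on 'c' 3 → fail=4;  out {3}∪∅={3}
  n12('ccac'): parent n11 fail=14; on 'c' 14→0 → fail=1;  out ∅∪∅=∅
  n17('aabc'): parent n16 fail=6; on 'c' 6 → fail=8;  out ∅∪∅=∅
  n13('ccacb'): parent n12 fail=1; on 'b' 1 → fail=3;  out {4}∪∅={4}
  n18('aabcc'): parent n17 fail=8; on 'c' 8→1 → fail=2;  out {5}∪{0}={0,5}

Scan:
i=0 'c': node 0→1
i=1 'b': node 1→3
i=2 'c': node 3→4
i=3 'a': node 4→5  emit P1@[0:3],P6@[1:3]
i=4 'b': node 5→6 (fail-walked)
i=5 'a': node 6→7  emit P2@[4:5]
i=6 'a': node 7→15 (fail-walked)
i=7 'c': node 15→1 (fail-walked)
i=8 'c': node 1→2  emit P0@[7:8]
i=9 'b': node 2→3 (fail-walked)
i=10 'c': node 3→4
i=11 'a': node 4→5  emit P1@[8:11],P6@[9:11]
i=12 'a': node 5→15 (fail-walked)
i=13 'a': node 15→15 (fail-walked)
i=14 'b': node 15→16
i=15 'c': node 16→17
i=16 'c': node 17→18  emit P0@[15:16],P5@[12:16]
i=17 'c': node 18→2 (fail-walked)  emit P0@[16:17]
i=18 'c': node 2→2 (fail-walked)  emit P0@[17:18]
i=19 'c': node 2→2 (fail-walked)  emit P0@[18:19]
i=20 'b': node 2→3 (fail-walked)
i=21 'c': node 3→4
i=22 'c': node 4→2 (fail-walked)  emit P0@[21:22]
i=23 'a': node 2→11
i=24 'c': node 11→12
i=25 'b': node 12→13  emit P4@[21:25]
i=26 'b': node 13→6 (fail-walked)
i=27 'c': node 6→8
i=28 'a': node 8→19  emit P6@[26:28]
i=29 'c': node 19→1 (fail-walked)
i=30 'a': node 1→14 (fail-walked)
i=31 'a': node 14→15
i=32 'b': node 15→16
i=33 'c': node 16→17
i=34 'c': node 17→18  emit P0@[33:34],P5@[30:34]
i=35 'c': node 18→2 (fail-walked)  emit P0@[34:35]
i=36 'b': node 2→3 (fail-walked)

Matches: [[3,1],[3,6],[5,2],[8,0],[11,1],[11,6],[16,0],[16,5],[17,0],[18,0],[19,0],[22,0],[25,4],[28,6],[34,0],[34,5],[35,0]]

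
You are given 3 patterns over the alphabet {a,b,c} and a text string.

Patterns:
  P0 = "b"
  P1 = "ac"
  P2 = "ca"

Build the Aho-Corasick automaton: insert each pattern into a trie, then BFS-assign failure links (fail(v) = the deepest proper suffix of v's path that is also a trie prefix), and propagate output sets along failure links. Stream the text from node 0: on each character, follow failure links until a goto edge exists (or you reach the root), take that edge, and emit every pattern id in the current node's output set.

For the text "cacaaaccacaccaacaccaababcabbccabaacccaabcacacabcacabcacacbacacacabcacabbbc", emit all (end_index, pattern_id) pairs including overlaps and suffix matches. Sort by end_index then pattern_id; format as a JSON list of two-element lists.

Construct AC machine:
Trie nodes:
  0='ε' goto a→2 b→1 c→4
  1='b' goto ·  ←P0
  2='a' goto c→3
  3='ac' goto ·  ←P1
  4='c' goto a→5
  5='ca' goto ·  ←P2

BFS fail/out derivation:
  n1('b'): parent n0 fail=0; on 'b' 0 → fail=0;  out {0}∪∅={0}
  n2('a'): parent n0 fail=0; on 'a' 0 → fail=0;  out ∅∪∅=∅
  n4('c'): parent n0 fail=0; on 'c' 0 → fail=0;  out ∅∪∅=∅
  n3('ac'): parent n2 fail=0; on 'c' 0 → fail=4;  out {1}∪∅={1}
  n5('ca'): parent n4 fail=0; on 'a' 0 → fail=2;  out {2}∪∅={2}

Text stream:
pos 0 'c': at 4
pos 1 'a': at 5  → match P2@[0:1]
pos 2 'c': at 3 (fail-walked)  → match P1@[1:2]
pos 3 'a': at 5 (fail-walked)  → match P2@[2:3]
pos 4 'a': at 2 (fail-walked)
pos 5 'a': at 2 (fail-walked)
pos 6 'c': at 3  → match P1@[5:6]
pos 7 'c': at 4 (fail-walked)
pos 8 'a': at 5  → match P2@[7:8]
pos 9 'c': at 3 (fail-walked)  → match P1@[8:9]
pos 10 'a': at 5 (fail-walked)  → match P2@[9:10]
pos 11 'c': at 3 (fail-walked)  → match P1@[10:11]
pos 12 'c': at 4 (fail-walked)
pos 13 'a': at 5  → match P2@[12:13]
pos 14 'a': at 2 (fail-walked)
pos 15 'c': at 3  → match P1@[14:15]
pos 16 'a': at 5 (fail-walked)  → match P2@[15:16]
pos 17 'c': at 3 (fail-walked)  → match P1@[16:17]
pos 18 'c': at 4 (fail-walked)
pos 19 'a': at 5  → match P2@[18:19]
pos 20 'a': at 2 (fail-walked)
pos 21 'b': at 1 (fail-walked)  → match P0@[21:21]
pos 22 'a': at 2 (fail-walked)
pos 23 'b': at 1 (fail-walked)  → match P0@[23:23]
pos 24 'c': at 4 (fail-walked)
pos 25 'a': at 5  → match P2@[24:25]
pos 26 'b': at 1 (fail-walked)  → match P0@[26:26]
pos 27 'b': at 1 (fail-walked)  → match P0@[27:27]
pos 28 'c': at 4 (fail-walked)
pos 29 'c': at 4 (fail-walked)
pos 30 'a': at 5  → match P2@[29:30]
pos 31 'b': at 1 (fail-walked)  → match P0@[31:31]
pos 32 'a': at 2 (fail-walked)
pos 33 'a': at 2 (fail-walked)
pos 34 'c': at 3  → match P1@[33:34]
pos 35 'c': at 4 (fail-walked)
pos 36 'c': at 4 (fail-walked)
pos 37 'a': at 5  → match P2@[36:37]
pos 38 'a': at 2 (fail-walked)
pos 39 'b': at 1 (fail-walked)  → match P0@[39:39]
pos 40 'c': at 4 (fail-walked)
pos 41 'a': at 5  → match P2@[40:41]
pos 42 'c': at 3 (fail-walked)  → match P1@[41:42]
pos 43 'a': at 5 (fail-walked)  → match P2@[42:43]
pos 44 'c': at 3 (fail-walked)  → match P1@[43:44]
pos 45 'a': at 5 (fail-walked)  → match P2@[44:45]
pos 46 'b': at 1 (fail-walked)  → match P0@[46:46]
pos 47 'c': at 4 (fail-walked)
pos 48 'a': at 5  → match P2@[47:48]
pos 49 'c': at 3 (fail-walked)  → match P1@[48:49]
pos 50 'a': at 5 (fail-walked)  → match P2@[49:50]
pos 51 'b': at 1 (fail-walked)  → match P0@[51:51]
pos 52 'c': at 4 (fail-walked)
pos 53 'a': at 5  → match P2@[52:53]
pos 54 'c': at 3 (fail-walked)  → match P1@[53:54]
pos 55 'a': at 5 (fail-walked)  → match P2@[54:55]
pos 56 'c': at 3 (fail-walked)  → match P1@[55:56]
pos 57 'b': at 1 (fail-walked)  → match P0@[57:57]
pos 58 'a': at 2 (fail-walked)
pos 59 'c': at 3  → match P1@[58:59]
pos 60 'a': at 5 (fail-walked)  → match P2@[59:60]
pos 61 'c': at 3 (fail-walked)  → match P1@[60:61]
pos 62 'a': at 5 (fail-walked)  → match P2@[61:62]
pos 63 'c': at 3 (fail-walked)  → match P1@[62:63]
pos 64 'a': at 5 (fail-walked)  → match P2@[63:64]
pos 65 'b': at 1 (fail-walked)  → match P0@[65:65]
pos 66 'c': at 4 (fail-walked)
pos 67 'a': at 5  → match P2@[66:67]
pos 68 'c': at 3 (fail-walked)  → match P1@[67:68]
pos 69 'a': at 5 (fail-walked)  → match P2@[68:69]
pos 70 'b': at 1 (fail-walked)  → match P0@[70:70]
pos 71 'b': at 1 (fail-walked)  → match P0@[71:71]
pos 72 'b': at 1 (fail-walked)  → match P0@[72:72]
pos 73 'c': at 4 (fail-walked)

Matches: [[1,2],[2,1],[3,2],[6,1],[8,2],[9,1],[10,2],[11,1],[13,2],[15,1],[16,2],[17,1],[19,2],[21,0],[23,0],[25,2],[26,0],[27,0],[30,2],[31,0],[34,1],[37,2],[39,0],[41,2],[42,1],[43,2],[44,1],[45,2],[46,0],[48,2],[49,1],[50,2],[51,0],[53,2],[54,1],[55,2],[56,1],[57,0],[59,1],[60,2],[61,1],[62,2],[63,1],[64,2],[65,0],[67,2],[68,1],[69,2],[70,0],[71,0],[72,0]]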